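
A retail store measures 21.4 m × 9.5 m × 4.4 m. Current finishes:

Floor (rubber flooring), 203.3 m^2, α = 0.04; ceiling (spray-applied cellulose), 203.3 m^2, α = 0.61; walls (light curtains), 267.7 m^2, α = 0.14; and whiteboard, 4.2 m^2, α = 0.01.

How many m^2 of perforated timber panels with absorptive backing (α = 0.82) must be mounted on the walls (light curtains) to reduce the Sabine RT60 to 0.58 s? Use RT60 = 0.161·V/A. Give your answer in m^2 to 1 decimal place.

Summing Sᵢαᵢ: 8.132 + 124.013 + 37.478 + 0.042 → A₁ = 169.665 sabins.
V = 894.52 m³. Target absorption A₂ = 0.161 × 894.52 / 0.58 = 248.306 sabins.
Absorption to add: 248.306 − 169.665 = 78.641 sabins.
Each m^2 of panel replacing the walls (light curtains) adds (0.82 − 0.14) = 0.68 sabins.
Area = ΔA/Δα = 78.641/0.68 = 115.6 m^2.

115.6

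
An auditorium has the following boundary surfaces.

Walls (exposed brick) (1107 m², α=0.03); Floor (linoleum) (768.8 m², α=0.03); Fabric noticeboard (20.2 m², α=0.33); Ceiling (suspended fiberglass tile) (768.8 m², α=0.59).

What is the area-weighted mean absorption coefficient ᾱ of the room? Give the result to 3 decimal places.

S = Σ Sᵢ = 1107 + 768.8 + 20.2 + 768.8 = 2664.8 m².
A = 1107·0.03 + 768.8·0.03 + 20.2·0.33 + 768.8·0.59 = 516.532 sabins.
ᾱ = A/S = 0.194.

0.194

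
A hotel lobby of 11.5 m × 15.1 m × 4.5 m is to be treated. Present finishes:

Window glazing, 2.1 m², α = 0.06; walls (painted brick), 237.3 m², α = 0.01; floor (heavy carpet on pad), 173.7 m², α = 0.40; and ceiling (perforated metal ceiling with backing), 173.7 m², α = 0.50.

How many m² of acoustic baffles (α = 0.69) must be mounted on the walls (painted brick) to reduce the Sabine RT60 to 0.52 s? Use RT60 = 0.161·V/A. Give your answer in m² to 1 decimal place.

122.2

Total absorption A₁ = 2.1*0.06 + 237.3*0.01 + 173.7*0.40 + 173.7*0.50
  = 0.126 + 2.373 + 69.480 + 86.850 = 158.829 m² sabins.
Required A₂ = 0.161·781.425/0.52 = 241.941 sabins.
ΔA needed = 241.941 − 158.829 = 83.112 sabins.
Each m² of panel replacing the walls (painted brick) adds (0.69 − 0.01) = 0.68 sabins.
Area = ΔA/Δα = 83.112/0.68 = 122.2 m².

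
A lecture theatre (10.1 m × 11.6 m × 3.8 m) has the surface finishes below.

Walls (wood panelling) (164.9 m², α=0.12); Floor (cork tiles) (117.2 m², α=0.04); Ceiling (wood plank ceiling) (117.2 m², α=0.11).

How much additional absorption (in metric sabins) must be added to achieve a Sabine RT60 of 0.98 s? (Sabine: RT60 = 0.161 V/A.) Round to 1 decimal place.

35.8 sabins

Equivalent absorption area: A₁ = 164.9·0.12 + 117.2·0.04 + 117.2·0.11 = 37.368 m².
V = 445.208 m³. Required absorption A₂ = 0.161 × 445.208 / 0.98 = 73.141 sabins.
Additional absorption ΔA = 73.141 − 37.368 = 35.8 sabins.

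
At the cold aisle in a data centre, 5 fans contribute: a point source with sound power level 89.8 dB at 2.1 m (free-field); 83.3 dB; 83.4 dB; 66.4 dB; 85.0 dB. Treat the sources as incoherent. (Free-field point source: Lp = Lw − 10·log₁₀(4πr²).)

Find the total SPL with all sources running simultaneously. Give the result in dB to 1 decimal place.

88.9 dB

Source at 2.1 m: Lp = 89.8 − 10·log₁₀(4π·2.1²) = 89.8 − 10·log₁₀(55.418) = 72.4 dB.
Sum in the linear (power) domain: Σ 10^(Lᵢ/10) = 10^(72.4/10) + 10^(83.3/10) + 10^(83.4/10) + 10^(66.4/10) + 10^(85.0/10) = 7.705e+08.
L_total = 10·log₁₀(7.705e+08) = 88.9 dB.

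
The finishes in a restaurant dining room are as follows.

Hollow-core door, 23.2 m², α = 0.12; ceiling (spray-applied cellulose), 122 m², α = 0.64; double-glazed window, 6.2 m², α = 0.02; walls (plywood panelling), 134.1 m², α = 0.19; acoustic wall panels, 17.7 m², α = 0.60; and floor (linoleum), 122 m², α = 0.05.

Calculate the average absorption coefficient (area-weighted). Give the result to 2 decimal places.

S = Σ Sᵢ = 23.2 + 122 + 6.2 + 134.1 + 17.7 + 122 = 425.2 m².
Weighted sum Σ Sα = 123.187.
ᾱ = 123.187 / 425.2 = 0.29.

0.29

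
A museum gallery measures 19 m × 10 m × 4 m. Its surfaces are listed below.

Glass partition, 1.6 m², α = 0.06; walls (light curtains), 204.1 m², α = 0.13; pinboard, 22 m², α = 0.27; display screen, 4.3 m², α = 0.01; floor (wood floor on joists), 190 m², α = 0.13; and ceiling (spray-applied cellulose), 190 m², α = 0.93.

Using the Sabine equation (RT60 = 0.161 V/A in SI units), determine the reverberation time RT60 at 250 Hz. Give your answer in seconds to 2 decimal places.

0.52 seconds

Equivalent absorption area: A = 1.6*0.06 + 204.1*0.13 + 22*0.27 + 4.3*0.01 + 190*0.13 + 190*0.93 = 234.012 m².
V = 19·10·4 = 760 m³.
RT60 = 0.161 · V / A = 0.161 × 760 / 234.012 = 0.52 s.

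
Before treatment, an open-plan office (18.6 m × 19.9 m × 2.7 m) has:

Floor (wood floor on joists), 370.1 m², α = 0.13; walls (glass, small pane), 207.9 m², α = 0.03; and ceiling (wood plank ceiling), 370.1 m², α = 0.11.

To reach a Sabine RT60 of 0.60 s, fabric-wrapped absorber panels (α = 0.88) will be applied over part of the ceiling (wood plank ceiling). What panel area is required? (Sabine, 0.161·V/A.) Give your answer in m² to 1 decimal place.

Equivalent absorption area: A₁ = 370.1*0.13 + 207.9*0.03 + 370.1*0.11 = 95.061 m².
V = 999.378 m³. Target absorption A₂ = 0.161 × 999.378 / 0.60 = 268.166 sabins.
ΔA needed = 268.166 − 95.061 = 173.105 sabins.
Net gain per m²: Δα = 0.88 − 0.11 = 0.77.
Area = ΔA/Δα = 173.105/0.77 = 224.8 m².

224.8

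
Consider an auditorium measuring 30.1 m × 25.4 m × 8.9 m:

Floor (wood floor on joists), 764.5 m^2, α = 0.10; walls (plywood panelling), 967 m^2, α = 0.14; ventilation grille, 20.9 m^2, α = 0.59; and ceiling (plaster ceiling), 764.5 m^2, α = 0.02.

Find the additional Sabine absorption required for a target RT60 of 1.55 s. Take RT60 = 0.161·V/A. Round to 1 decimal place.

A₁ = Σ Sᵢαᵢ = 764.5×0.10 + 967×0.14 + 20.9×0.59 + 764.5×0.02 = 239.451 sabins.
Target A₂ = 0.161·6804.406/1.55 = 706.780 sabins (V = 6804.406 m³).
Additional absorption ΔA = 706.780 − 239.451 = 467.3 sabins.

467.3 sabins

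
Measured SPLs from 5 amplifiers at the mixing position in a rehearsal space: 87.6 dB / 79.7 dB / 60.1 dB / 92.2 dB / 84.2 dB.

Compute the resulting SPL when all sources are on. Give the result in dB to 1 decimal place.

Converting to relative power and adding: 10^(87.6/10) + 10^(79.7/10) + 10^(60.1/10) + 10^(92.2/10) + 10^(84.2/10) = 2.592e+09.
L_total = 10·log₁₀(2.592e+09) = 94.1 dB.

94.1 dB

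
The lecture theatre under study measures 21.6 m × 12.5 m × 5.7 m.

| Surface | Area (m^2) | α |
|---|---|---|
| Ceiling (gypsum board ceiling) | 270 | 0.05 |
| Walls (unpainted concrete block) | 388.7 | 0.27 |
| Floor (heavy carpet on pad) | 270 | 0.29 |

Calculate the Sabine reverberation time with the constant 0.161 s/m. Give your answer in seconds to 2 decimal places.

1.26 s

A = Σ Sᵢαᵢ = 270*0.05 + 388.7*0.27 + 270*0.29 = 196.749 sabins.
Volume V = 21.6 × 12.5 × 5.7 = 1539 m³.
T = 0.161 V/A = 0.161·1539/196.749 = 1.26 s.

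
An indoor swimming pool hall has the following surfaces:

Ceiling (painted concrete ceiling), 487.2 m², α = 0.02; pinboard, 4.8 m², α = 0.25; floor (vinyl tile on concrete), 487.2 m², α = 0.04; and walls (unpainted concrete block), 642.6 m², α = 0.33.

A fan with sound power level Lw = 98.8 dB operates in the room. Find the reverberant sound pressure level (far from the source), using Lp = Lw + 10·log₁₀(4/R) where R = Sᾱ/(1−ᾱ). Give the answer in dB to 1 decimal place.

80.3 dB

A = 242.490 sabins; S = 1621.8 m².
ᾱ = 0.1495, so room constant R = A/(1−ᾱ) = 285.115 m².
Lp = Lw + 10 log₁₀(4/R) = 98.8 -18.53 = 80.3 dB.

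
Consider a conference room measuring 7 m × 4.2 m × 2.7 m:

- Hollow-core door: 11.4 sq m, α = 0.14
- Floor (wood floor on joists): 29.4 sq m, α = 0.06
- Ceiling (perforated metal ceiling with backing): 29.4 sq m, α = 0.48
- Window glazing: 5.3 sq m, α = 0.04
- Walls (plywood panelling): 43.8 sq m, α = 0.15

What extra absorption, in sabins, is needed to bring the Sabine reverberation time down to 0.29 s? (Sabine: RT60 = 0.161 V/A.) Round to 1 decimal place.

19.8 sabins

A₁ = Σ Sᵢαᵢ = 11.4*0.14 + 29.4*0.06 + 29.4*0.48 + 5.3*0.04 + 43.8*0.15 = 24.254 sabins.
For T = 0.29 s, need A₂ = 0.161·V/T = 0.161·79.38/0.29 = 44.070 sabins.
ΔA = A₂ − A₁ = 44.070 − 24.254 = 19.8 sabins.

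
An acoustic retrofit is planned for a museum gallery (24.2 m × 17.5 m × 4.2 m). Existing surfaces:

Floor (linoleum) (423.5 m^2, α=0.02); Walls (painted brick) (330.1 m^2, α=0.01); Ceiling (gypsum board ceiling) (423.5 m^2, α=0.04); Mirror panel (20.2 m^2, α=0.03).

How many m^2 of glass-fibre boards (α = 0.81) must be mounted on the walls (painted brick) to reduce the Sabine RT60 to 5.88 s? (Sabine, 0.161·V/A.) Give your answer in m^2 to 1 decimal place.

Total absorption A₁ = 423.5×0.02 + 330.1×0.01 + 423.5×0.04 + 20.2×0.03
  = 8.470 + 3.301 + 16.940 + 0.606 = 29.317 m^2 sabins.
Required A₂ = 0.161·1778.7/5.88 = 48.703 sabins.
Absorption to add: 48.703 − 29.317 = 19.385 sabins.
Each m^2 of panel replacing the walls (painted brick) adds (0.81 − 0.01) = 0.80 sabins.
Area = ΔA/Δα = 19.385/0.80 = 24.2 m^2.

24.2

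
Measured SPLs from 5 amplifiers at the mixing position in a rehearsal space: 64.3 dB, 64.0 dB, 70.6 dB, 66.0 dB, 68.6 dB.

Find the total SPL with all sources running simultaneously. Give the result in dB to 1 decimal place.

Converting to relative power and adding: 10^(64.3/10) + 10^(64.0/10) + 10^(70.6/10) + 10^(66.0/10) + 10^(68.6/10) = 2.791e+07.
Combined level = 10 log₁₀(2.791e+07) = 74.5 dB.

74.5 dB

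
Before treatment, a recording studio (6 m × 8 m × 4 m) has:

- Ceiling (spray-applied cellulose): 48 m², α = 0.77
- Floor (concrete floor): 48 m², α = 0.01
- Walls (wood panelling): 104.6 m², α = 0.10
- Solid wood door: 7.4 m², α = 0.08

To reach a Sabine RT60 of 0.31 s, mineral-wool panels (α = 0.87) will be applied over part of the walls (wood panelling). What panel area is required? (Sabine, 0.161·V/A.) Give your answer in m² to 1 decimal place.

A₁ = Σ Sᵢαᵢ = 48*0.77 + 48*0.01 + 104.6*0.10 + 7.4*0.08 = 48.492 sabins.
V = 192 m³. Target absorption A₂ = 0.161 × 192 / 0.31 = 99.716 sabins.
Absorption to add: 99.716 − 48.492 = 51.224 sabins.
Each m² of panel replacing the walls (wood panelling) adds (0.87 − 0.10) = 0.77 sabins.
Panel area = 51.224 / 0.77 = 66.5 m².

66.5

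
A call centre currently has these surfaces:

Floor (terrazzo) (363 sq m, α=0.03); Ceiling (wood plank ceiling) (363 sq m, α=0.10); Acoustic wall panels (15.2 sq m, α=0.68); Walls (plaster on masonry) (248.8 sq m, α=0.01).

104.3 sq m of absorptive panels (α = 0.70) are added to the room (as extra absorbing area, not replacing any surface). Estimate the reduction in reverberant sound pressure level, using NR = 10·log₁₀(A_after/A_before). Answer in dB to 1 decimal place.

3.5 dB

A_before = Σ Sᵢαᵢ = 363*0.03 + 363*0.10 + 15.2*0.68 + 248.8*0.01 = 60.014 sabins.
Treatment contributes 104.3·0.70 = 73.010 sabins.
New total A_after = 133.024 sabins.
NR = 10·log₁₀(133.024/60.014) = 3.5 dB.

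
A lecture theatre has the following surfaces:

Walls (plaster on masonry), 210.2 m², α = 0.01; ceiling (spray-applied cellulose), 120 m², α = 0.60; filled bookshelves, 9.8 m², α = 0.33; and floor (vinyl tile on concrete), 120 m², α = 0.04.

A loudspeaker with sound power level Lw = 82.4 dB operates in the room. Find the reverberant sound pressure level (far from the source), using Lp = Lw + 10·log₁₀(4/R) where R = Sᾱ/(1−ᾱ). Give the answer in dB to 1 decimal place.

68.4 dB

A = 82.136 sabins; S = 460.0 m².
ᾱ = 0.1786, so room constant R = A/(1−ᾱ) = 99.995 m².
Lp = 82.4 + 10·log₁₀(4/99.995) = 82.4 + (-13.98) = 68.4 dB.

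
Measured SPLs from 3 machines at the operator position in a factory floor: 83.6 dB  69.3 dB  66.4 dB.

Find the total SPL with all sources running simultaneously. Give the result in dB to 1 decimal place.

Sum in the linear (power) domain: Σ 10^(Lᵢ/10) = 10^(83.6/10) + 10^(69.3/10) + 10^(66.4/10) = 2.42e+08.
Combined level = 10 log₁₀(2.42e+08) = 83.8 dB.

83.8 dB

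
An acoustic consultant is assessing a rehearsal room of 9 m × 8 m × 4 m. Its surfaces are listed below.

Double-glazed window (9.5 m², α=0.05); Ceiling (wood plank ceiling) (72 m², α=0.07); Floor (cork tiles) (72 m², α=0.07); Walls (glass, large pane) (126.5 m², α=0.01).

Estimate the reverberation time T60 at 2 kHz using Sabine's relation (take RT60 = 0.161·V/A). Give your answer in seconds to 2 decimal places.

Equivalent absorption area: A = 9.5×0.05 + 72×0.07 + 72×0.07 + 126.5×0.01 = 11.820 m².
V = 9·8·4 = 288 m³.
Sabine: RT60 = 0.161 × 288 / 11.820 = 3.92 s.

3.92 s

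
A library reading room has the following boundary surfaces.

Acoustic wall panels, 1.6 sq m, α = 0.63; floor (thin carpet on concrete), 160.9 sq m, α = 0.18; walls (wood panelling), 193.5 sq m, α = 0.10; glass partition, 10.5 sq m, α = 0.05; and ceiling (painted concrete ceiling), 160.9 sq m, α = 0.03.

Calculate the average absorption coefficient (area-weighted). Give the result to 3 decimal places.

S = Σ Sᵢ = 1.6 + 160.9 + 193.5 + 10.5 + 160.9 = 527.4 sq m.
Σ(Sᵢαᵢ) = 1.6*0.63 + 160.9*0.18 + 193.5*0.10 + 10.5*0.05 + 160.9*0.03 = 54.672.
ᾱ = A/S = 0.104.

0.104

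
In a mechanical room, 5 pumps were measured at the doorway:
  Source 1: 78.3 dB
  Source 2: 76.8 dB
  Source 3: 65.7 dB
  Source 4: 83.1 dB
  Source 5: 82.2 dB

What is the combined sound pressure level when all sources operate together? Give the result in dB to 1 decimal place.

86.9 dB

Σ 10^(Lᵢ/10) = 4.893e+08.
Combined level = 10 log₁₀(4.893e+08) = 86.9 dB.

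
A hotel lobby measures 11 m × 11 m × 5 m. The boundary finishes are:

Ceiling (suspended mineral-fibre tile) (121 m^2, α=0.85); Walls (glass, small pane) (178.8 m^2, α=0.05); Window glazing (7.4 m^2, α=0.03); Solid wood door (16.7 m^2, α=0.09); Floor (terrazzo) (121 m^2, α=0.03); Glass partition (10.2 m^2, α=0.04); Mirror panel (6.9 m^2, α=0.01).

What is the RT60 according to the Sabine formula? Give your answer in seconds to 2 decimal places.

0.83 s

A = Σ Sᵢαᵢ = 121*0.85 + 178.8*0.05 + 7.4*0.03 + 16.7*0.09 + 121*0.03 + 10.2*0.04 + 6.9*0.01 = 117.622 sabins.
V = 11·11·5 = 605 m³.
Sabine: RT60 = 0.161 × 605 / 117.622 = 0.83 s.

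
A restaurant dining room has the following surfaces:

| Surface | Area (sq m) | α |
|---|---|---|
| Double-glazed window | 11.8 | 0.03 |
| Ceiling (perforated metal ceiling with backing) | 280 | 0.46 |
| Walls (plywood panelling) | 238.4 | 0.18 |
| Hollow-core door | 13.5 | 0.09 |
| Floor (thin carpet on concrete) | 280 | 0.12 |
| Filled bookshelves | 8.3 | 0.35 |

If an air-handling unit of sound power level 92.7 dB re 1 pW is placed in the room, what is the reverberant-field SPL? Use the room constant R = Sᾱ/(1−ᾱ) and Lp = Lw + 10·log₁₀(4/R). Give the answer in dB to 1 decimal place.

Σ(Sᵢαᵢ) = 11.8·0.03 + 280·0.46 + 238.4·0.18 + 13.5·0.09 + 280·0.12 + 8.3·0.35 = 209.786; total area S = 832.0 sq m.
ᾱ = 0.2521, so room constant R = A/(1−ᾱ) = 280.500 sq m.
Lp = 92.7 + 10·log₁₀(4/280.500) = 92.7 + (-18.46) = 74.2 dB.

74.2 dB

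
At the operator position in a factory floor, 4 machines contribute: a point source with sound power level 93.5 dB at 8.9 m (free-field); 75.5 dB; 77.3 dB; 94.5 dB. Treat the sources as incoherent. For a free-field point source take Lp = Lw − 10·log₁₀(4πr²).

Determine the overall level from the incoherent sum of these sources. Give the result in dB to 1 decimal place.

Source at 8.9 m: Lp = 93.5 − 10·log₁₀(4π·8.9²) = 93.5 − 10·log₁₀(995.382) = 63.5 dB.
Sum in the linear (power) domain: Σ 10^(Lᵢ/10) = 10^(63.5/10) + 10^(75.5/10) + 10^(77.3/10) + 10^(94.5/10) = 2.91e+09.
Combined level = 10 log₁₀(2.91e+09) = 94.6 dB.

94.6 dB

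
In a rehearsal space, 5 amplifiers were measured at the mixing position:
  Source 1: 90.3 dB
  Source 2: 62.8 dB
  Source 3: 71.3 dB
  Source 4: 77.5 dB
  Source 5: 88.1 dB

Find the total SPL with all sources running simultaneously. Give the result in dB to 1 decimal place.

92.5 dB

Converting to relative power and adding: 10^(90.3/10) + 10^(62.8/10) + 10^(71.3/10) + 10^(77.5/10) + 10^(88.1/10) = 1.789e+09.
Combined level = 10 log₁₀(1.789e+09) = 92.5 dB.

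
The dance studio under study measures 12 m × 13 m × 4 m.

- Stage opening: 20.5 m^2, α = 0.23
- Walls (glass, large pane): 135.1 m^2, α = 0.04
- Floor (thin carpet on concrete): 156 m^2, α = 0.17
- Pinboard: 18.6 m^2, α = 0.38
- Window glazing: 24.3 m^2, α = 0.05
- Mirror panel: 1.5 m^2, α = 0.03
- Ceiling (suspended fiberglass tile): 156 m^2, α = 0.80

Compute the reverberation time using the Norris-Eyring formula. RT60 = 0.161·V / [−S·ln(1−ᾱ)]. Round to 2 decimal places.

S = Σ Sᵢ = 512.0 m^2.
Σ(Sᵢαᵢ) = 20.5×0.23 + 135.1×0.04 + 156×0.17 + 18.6×0.38 + 24.3×0.05 + 1.5×0.03 + 156×0.80 = 169.767.
ᾱ = 169.767 / 512.0 = 0.3316.
−S·ln(1−ᾱ) = −512.0 × ln(1 − 0.3316) = 206.269.
V = 12 × 13 × 4 = 624 m³.
RT60 = 0.161 × 624 / 206.269 = 0.49 s.

0.49 s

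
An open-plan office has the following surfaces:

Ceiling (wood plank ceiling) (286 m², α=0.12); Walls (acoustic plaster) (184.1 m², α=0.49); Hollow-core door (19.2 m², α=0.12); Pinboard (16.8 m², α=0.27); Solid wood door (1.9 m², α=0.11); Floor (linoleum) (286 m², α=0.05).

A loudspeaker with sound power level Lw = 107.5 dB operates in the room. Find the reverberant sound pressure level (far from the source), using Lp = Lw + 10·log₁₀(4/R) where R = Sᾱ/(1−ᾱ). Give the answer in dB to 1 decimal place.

Σ(Sᵢαᵢ) = 286×0.12 + 184.1×0.49 + 19.2×0.12 + 16.8×0.27 + 1.9×0.11 + 286×0.05 = 145.878; total area S = 794.0 m².
ᾱ = 0.1837, so room constant R = A/(1−ᾱ) = 178.706 m².
Lp = Lw + 10 log₁₀(4/R) = 107.5 -16.50 = 91.0 dB.

91.0 dB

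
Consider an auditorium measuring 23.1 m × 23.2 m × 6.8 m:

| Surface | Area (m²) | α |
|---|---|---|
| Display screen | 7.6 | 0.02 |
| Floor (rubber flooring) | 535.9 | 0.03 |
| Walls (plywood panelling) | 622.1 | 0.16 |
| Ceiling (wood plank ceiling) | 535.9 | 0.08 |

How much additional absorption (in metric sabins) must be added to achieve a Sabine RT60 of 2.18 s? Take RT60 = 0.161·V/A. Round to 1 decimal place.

Summing Sᵢαᵢ: 0.152 + 16.077 + 99.536 + 42.872 → A₁ = 158.637 sabins.
For T = 2.18 s, need A₂ = 0.161·V/T = 0.161·3644.256/2.18 = 269.140 sabins.
ΔA = A₂ − A₁ = 269.140 − 158.637 = 110.5 sabins.

110.5 sabins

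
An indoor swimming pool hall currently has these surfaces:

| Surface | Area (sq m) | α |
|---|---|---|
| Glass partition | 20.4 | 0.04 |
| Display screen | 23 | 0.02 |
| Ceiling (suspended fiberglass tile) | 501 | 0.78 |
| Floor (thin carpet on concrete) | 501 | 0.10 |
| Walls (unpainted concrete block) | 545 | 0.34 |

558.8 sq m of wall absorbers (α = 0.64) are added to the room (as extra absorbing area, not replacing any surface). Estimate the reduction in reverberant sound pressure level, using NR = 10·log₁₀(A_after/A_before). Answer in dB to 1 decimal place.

2.0 dB

Summing Sᵢαᵢ: 0.816 + 0.460 + 390.780 + 50.100 + 185.300 → A_before = 627.456 sabins.
Treatment contributes 558.8·0.64 = 357.632 sabins.
New total A_after = 985.088 sabins.
NR = 10·log₁₀(985.088/627.456) = 2.0 dB.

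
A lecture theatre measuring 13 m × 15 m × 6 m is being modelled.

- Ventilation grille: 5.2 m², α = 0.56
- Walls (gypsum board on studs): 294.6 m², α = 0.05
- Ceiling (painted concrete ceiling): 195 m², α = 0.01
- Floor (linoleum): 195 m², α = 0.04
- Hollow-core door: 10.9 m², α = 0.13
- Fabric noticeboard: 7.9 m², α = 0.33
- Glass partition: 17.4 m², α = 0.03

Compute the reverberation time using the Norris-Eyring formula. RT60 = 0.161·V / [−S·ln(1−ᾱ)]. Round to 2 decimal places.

5.77 s

S = Σ Sᵢ = 726.0 m².
Σ(Sᵢαᵢ) = 5.2×0.56 + 294.6×0.05 + 195×0.01 + 195×0.04 + 10.9×0.13 + 7.9×0.33 + 17.4×0.03 = 31.938.
Mean coefficient ᾱ = A/S = 0.0440.
−S·ln(1−ᾱ) = −726.0 × ln(1 − 0.0440) = 32.668.
V = 13 × 15 × 6 = 1170 m³.
T = 0.161·V/[−S·ln(1−ᾱ)] = 0.161·1170/32.668 = 5.77 s.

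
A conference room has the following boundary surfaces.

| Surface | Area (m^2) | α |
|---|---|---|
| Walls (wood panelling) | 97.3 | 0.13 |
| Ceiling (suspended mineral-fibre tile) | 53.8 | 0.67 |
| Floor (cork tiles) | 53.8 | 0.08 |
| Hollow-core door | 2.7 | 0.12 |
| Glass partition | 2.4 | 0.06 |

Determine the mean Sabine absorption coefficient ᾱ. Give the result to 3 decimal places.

0.255

Total surface area S = 210.0 m^2.
Σ(Sᵢαᵢ) = 97.3*0.13 + 53.8*0.67 + 53.8*0.08 + 2.7*0.12 + 2.4*0.06 = 53.467.
ᾱ = A/S = 0.255.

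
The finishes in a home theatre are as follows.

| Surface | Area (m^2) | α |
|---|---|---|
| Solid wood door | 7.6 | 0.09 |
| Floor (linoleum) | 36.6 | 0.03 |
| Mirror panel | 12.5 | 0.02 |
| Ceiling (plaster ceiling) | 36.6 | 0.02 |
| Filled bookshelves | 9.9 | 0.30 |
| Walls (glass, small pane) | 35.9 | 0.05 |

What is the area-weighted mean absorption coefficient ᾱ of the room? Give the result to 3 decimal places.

0.054

S = Σ Sᵢ = 7.6 + 36.6 + 12.5 + 36.6 + 9.9 + 35.9 = 139.1 m^2.
Σ(Sᵢαᵢ) = 7.6×0.09 + 36.6×0.03 + 12.5×0.02 + 36.6×0.02 + 9.9×0.30 + 35.9×0.05 = 7.529.
ᾱ = 7.529 / 139.1 = 0.054.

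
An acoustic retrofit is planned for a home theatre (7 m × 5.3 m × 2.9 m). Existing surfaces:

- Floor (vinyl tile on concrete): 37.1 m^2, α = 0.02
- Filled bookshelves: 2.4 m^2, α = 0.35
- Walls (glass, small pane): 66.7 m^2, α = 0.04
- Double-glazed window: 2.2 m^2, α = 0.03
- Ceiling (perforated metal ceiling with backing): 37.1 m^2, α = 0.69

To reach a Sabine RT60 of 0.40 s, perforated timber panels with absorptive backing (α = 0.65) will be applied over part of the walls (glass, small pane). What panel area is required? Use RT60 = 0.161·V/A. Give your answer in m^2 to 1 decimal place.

A₁ = Σ Sᵢαᵢ = 37.1×0.02 + 2.4×0.35 + 66.7×0.04 + 2.2×0.03 + 37.1×0.69 = 29.915 sabins.
Required A₂ = 0.161·107.59/0.40 = 43.305 sabins.
ΔA needed = 43.305 − 29.915 = 13.390 sabins.
Net gain per m^2: Δα = 0.65 − 0.04 = 0.61.
Panel area = 13.390 / 0.61 = 22.0 m^2.

22.0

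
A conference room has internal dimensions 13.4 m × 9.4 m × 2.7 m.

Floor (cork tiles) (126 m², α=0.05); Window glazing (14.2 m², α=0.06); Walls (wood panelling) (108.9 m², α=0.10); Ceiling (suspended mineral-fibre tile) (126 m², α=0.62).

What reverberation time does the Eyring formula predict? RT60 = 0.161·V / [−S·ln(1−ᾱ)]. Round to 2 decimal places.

Total surface area S = 126 + 14.2 + 108.9 + 126 = 375.1 m².
Σ(Sᵢαᵢ) = 126·0.05 + 14.2·0.06 + 108.9·0.10 + 126·0.62 = 96.162.
ᾱ = 96.162 / 375.1 = 0.2564.
Eyring denominator: −S ln(1−ᾱ) = 111.124.
V = 13.4 × 9.4 × 2.7 = 340.092 m³.
T = 0.161·V/[−S·ln(1−ᾱ)] = 0.161·340.092/111.124 = 0.49 s.

0.49 s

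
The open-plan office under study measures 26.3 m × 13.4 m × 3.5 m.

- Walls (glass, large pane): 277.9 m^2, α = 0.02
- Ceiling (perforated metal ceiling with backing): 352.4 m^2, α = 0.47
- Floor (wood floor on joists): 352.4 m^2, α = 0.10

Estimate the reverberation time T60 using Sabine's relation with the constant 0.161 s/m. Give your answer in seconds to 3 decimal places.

0.962 s

Total absorption A = 277.9×0.02 + 352.4×0.47 + 352.4×0.10
  = 5.558 + 165.628 + 35.240 = 206.426 m^2 sabins.
V = 26.3·13.4·3.5 = 1233.47 m³.
RT60 = 0.161 · V / A = 0.161 × 1233.47 / 206.426 = 0.962 s.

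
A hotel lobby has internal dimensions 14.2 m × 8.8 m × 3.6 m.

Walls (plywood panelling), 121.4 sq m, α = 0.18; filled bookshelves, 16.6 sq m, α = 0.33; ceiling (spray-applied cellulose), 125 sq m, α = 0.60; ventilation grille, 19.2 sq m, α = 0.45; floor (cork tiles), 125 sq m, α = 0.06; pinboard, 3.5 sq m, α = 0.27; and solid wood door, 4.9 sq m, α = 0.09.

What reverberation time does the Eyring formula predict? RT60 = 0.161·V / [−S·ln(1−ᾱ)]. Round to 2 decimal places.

Total surface area S = 121.4 + 16.6 + 125 + 19.2 + 125 + 3.5 + 4.9 = 415.6 sq m.
Σ(Sᵢαᵢ) = 121.4·0.18 + 16.6·0.33 + 125·0.60 + 19.2·0.45 + 125·0.06 + 3.5·0.27 + 4.9·0.09 = 119.856.
Mean coefficient ᾱ = A/S = 0.2884.
−S·ln(1−ᾱ) = −415.6 × ln(1 − 0.2884) = 141.403.
V = 14.2 × 8.8 × 3.6 = 449.856 m³.
RT60 = 0.161 × 449.856 / 141.403 = 0.51 s.

0.51 s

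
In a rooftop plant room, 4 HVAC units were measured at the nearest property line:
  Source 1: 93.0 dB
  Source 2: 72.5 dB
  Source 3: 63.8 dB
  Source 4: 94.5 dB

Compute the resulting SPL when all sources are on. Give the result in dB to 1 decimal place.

Converting to relative power and adding: 10^(93.0/10) + 10^(72.5/10) + 10^(63.8/10) + 10^(94.5/10) = 4.834e+09.
L_total = 10·log₁₀(4.834e+09) = 96.8 dB.

96.8 dB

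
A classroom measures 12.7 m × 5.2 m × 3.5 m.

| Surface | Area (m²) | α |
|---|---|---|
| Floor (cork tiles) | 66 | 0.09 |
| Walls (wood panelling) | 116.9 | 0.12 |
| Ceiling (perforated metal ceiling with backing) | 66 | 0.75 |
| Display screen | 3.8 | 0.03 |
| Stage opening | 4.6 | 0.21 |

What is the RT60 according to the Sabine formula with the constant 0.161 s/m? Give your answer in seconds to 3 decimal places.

0.527 s

Equivalent absorption area: A = 66*0.09 + 116.9*0.12 + 66*0.75 + 3.8*0.03 + 4.6*0.21 = 70.548 m².
V = 12.7·5.2·3.5 = 231.14 m³.
RT60 = 0.161 · V / A = 0.161 × 231.14 / 70.548 = 0.527 s.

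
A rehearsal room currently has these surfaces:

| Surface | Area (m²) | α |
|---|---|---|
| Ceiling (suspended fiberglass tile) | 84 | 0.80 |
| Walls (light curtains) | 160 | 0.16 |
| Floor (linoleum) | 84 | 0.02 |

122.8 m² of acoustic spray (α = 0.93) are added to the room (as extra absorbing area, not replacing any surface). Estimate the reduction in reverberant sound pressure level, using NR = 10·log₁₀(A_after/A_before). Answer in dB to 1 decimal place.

Summing Sᵢαᵢ: 67.200 + 25.600 + 1.680 → A_before = 94.480 sabins.
Treatment contributes 122.8·0.93 = 114.204 sabins.
New total A_after = 208.684 sabins.
Reduction = 10 log₁₀(A_after/A_before) = 10 log₁₀(2.2088) = 3.4 dB.

3.4 dB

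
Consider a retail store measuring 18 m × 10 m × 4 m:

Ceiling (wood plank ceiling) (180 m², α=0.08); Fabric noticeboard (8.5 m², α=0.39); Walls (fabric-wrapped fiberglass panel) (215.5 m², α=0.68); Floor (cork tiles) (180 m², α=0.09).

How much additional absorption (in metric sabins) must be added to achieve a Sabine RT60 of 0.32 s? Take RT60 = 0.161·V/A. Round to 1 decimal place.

Summing Sᵢαᵢ: 14.400 + 3.315 + 146.540 + 16.200 → A₁ = 180.455 sabins.
Target A₂ = 0.161·720/0.32 = 362.250 sabins (V = 720 m³).
Shortfall: 362.250 − 180.455 = 181.8 sabins.

181.8 sabins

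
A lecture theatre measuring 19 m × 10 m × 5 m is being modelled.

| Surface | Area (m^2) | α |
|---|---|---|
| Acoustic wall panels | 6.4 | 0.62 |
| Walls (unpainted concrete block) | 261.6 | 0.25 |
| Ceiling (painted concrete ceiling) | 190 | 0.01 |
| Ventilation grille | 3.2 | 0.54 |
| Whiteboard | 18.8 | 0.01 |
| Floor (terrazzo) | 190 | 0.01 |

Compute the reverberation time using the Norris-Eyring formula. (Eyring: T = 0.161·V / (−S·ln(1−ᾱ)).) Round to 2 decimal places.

1.92 s

S = Σ Sᵢ = 670.0 m^2.
Absorption A = 6.4×0.62 + 261.6×0.25 + 190×0.01 + 3.2×0.54 + 18.8×0.01 + 190×0.01 = 75.084 sabins.
Mean coefficient ᾱ = A/S = 0.1121.
Eyring denominator: −S ln(1−ᾱ) = 79.660.
V = 19 × 10 × 5 = 950 m³.
RT60 = 0.161 × 950 / 79.660 = 1.92 s.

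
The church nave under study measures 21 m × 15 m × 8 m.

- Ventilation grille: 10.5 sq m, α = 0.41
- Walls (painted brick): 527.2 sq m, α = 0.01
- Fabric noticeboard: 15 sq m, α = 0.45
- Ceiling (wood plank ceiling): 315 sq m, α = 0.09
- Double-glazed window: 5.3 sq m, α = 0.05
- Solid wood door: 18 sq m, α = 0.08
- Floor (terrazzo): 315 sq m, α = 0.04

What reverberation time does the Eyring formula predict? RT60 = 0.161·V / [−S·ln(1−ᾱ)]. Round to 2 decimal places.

Total surface area S = 10.5 + 527.2 + 15 + 315 + 5.3 + 18 + 315 = 1206.0 sq m.
Σ(Sᵢαᵢ) = 10.5×0.41 + 527.2×0.01 + 15×0.45 + 315×0.09 + 5.3×0.05 + 18×0.08 + 315×0.04 = 58.982.
ᾱ = 58.982 / 1206.0 = 0.0489.
Eyring denominator: −S ln(1−ᾱ) = 60.464.
V = 21 × 15 × 8 = 2520 m³.
T = 0.161·V/[−S·ln(1−ᾱ)] = 0.161·2520/60.464 = 6.71 s.

6.71 seconds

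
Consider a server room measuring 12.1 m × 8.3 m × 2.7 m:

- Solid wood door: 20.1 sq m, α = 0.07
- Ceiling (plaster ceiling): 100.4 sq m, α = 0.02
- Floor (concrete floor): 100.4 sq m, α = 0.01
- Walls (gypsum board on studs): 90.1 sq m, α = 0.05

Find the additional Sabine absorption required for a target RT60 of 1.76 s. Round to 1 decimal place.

Equivalent absorption area: A₁ = 20.1*0.07 + 100.4*0.02 + 100.4*0.01 + 90.1*0.05 = 8.924 sq m.
For T = 1.76 s, need A₂ = 0.161·V/T = 0.161·271.161/1.76 = 24.805 sabins.
ΔA = A₂ − A₁ = 24.805 − 8.924 = 15.9 sabins.

15.9 sabins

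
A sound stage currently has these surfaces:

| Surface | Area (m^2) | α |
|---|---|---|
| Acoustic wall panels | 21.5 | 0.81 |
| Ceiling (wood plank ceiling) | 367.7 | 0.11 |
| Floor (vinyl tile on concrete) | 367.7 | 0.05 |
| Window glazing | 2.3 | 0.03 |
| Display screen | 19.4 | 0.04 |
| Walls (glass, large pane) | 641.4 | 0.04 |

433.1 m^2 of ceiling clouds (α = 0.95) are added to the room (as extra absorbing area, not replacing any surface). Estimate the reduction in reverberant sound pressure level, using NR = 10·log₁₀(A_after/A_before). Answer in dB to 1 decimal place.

7.0 dB

Summing Sᵢαᵢ: 17.415 + 40.447 + 18.385 + 0.069 + 0.776 + 25.656 → A_before = 102.748 sabins.
Added absorption = 433.1 × 0.95 = 411.445 sabins.
New total A_after = 514.193 sabins.
Reduction = 10 log₁₀(A_after/A_before) = 10 log₁₀(5.0044) = 7.0 dB.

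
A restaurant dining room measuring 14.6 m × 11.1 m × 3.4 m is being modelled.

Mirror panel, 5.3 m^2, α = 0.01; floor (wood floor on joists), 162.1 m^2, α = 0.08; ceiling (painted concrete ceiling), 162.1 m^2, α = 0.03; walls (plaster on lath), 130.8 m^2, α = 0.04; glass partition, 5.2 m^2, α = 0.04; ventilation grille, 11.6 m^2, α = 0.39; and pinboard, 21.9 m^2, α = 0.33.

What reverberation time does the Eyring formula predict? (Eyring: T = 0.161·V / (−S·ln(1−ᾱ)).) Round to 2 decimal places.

Total surface area S = 5.3 + 162.1 + 162.1 + 130.8 + 5.2 + 11.6 + 21.9 = 499.0 m^2.
Σ(Sᵢαᵢ) = 5.3·0.01 + 162.1·0.08 + 162.1·0.03 + 130.8·0.04 + 5.2·0.04 + 11.6·0.39 + 21.9·0.33 = 35.075.
Mean coefficient ᾱ = A/S = 0.0703.
−S·ln(1−ᾱ) = −499.0 × ln(1 − 0.0703) = 36.374.
V = 14.6 × 11.1 × 3.4 = 551.004 m³.
T = 0.161·V/[−S·ln(1−ᾱ)] = 0.161·551.004/36.374 = 2.44 s.

2.44 s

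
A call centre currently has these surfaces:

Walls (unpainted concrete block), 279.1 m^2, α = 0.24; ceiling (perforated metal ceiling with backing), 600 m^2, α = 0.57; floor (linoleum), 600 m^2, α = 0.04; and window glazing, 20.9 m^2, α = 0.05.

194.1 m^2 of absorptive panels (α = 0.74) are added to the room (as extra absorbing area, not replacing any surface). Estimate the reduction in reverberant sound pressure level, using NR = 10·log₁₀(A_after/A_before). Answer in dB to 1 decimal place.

A_before = Σ Sᵢαᵢ = 279.1×0.24 + 600×0.57 + 600×0.04 + 20.9×0.05 = 434.029 sabins.
Treatment contributes 194.1·0.74 = 143.634 sabins.
New total A_after = 577.663 sabins.
Reduction = 10 log₁₀(A_after/A_before) = 10 log₁₀(1.3309) = 1.2 dB.

1.2 dB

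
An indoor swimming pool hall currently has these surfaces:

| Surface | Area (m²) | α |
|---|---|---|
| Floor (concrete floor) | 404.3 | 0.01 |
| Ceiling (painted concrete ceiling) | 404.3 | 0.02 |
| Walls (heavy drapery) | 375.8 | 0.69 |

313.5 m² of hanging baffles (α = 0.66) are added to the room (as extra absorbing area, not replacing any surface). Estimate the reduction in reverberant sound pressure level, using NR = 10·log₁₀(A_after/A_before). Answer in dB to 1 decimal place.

2.5 dB

Total absorption A_before = 404.3*0.01 + 404.3*0.02 + 375.8*0.69
  = 4.043 + 8.086 + 259.302 = 271.431 m² sabins.
Treatment contributes 313.5·0.66 = 206.910 sabins.
A_after = 271.431 + 206.910 = 478.341 sabins.
NR = 10·log₁₀(478.341/271.431) = 2.5 dB.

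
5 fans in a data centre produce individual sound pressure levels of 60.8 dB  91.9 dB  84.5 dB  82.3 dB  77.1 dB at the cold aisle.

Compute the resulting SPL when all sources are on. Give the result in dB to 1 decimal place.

Converting to relative power and adding: 10^(60.8/10) + 10^(91.9/10) + 10^(84.5/10) + 10^(82.3/10) + 10^(77.1/10) = 2.053e+09.
Combined level = 10 log₁₀(2.053e+09) = 93.1 dB.

93.1 dB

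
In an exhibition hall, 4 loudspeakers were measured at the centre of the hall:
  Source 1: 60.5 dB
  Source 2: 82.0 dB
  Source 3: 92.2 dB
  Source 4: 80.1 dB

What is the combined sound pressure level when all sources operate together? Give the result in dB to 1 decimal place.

Converting to relative power and adding: 10^(60.5/10) + 10^(82.0/10) + 10^(92.2/10) + 10^(80.1/10) = 1.922e+09.
L_total = 10·log₁₀(1.922e+09) = 92.8 dB.

92.8 dB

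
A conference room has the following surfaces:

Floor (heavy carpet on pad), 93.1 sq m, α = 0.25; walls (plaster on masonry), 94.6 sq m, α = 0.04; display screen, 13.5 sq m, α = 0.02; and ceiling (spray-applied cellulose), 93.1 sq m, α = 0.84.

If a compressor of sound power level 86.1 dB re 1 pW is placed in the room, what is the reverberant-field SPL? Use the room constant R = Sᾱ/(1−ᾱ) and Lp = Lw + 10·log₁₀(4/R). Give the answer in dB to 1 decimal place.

Σ(Sᵢαᵢ) = 93.1·0.25 + 94.6·0.04 + 13.5·0.02 + 93.1·0.84 = 105.533; total area S = 294.3 sq m.
ᾱ = 0.3586, so room constant R = A/(1−ᾱ) = 164.535 sq m.
Lp = 86.1 + 10·log₁₀(4/164.535) = 86.1 + (-16.14) = 70.0 dB.

70.0 dB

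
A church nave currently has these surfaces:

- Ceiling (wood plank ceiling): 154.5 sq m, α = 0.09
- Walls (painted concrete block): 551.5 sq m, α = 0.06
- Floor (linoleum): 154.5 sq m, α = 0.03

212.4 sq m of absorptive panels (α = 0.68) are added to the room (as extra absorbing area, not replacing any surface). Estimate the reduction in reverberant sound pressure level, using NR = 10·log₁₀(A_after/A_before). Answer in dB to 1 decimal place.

Total absorption A_before = 154.5·0.09 + 551.5·0.06 + 154.5·0.03
  = 13.905 + 33.090 + 4.635 = 51.630 sq m sabins.
Treatment contributes 212.4·0.68 = 144.432 sabins.
New total A_after = 196.062 sabins.
Reduction = 10 log₁₀(A_after/A_before) = 10 log₁₀(3.7974) = 5.8 dB.

5.8 dB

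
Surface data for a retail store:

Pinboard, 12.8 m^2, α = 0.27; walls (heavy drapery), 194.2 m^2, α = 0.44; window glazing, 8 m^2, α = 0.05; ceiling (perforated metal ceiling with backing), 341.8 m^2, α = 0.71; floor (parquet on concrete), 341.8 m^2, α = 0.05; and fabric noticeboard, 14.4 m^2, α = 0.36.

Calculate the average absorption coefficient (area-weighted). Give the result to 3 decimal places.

S = Σ Sᵢ = 12.8 + 194.2 + 8 + 341.8 + 341.8 + 14.4 = 913.0 m^2.
Σ(Sᵢαᵢ) = 12.8×0.27 + 194.2×0.44 + 8×0.05 + 341.8×0.71 + 341.8×0.05 + 14.4×0.36 = 354.256.
ᾱ = A/S = 0.388.

0.388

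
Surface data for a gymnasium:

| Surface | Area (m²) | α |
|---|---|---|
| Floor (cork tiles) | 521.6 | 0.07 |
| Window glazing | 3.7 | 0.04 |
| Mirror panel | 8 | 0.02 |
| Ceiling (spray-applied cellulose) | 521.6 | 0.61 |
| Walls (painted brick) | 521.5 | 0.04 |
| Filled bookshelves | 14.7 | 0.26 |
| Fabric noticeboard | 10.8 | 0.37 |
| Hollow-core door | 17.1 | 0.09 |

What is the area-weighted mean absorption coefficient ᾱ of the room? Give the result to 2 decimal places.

S = Σ Sᵢ = 521.6 + 3.7 + 8 + 521.6 + 521.5 + 14.7 + 10.8 + 17.1 = 1619.0 m².
Σ(Sᵢαᵢ) = 521.6·0.07 + 3.7·0.04 + 8·0.02 + 521.6·0.61 + 521.5·0.04 + 14.7·0.26 + 10.8·0.37 + 17.1·0.09 = 385.213.
ᾱ = A/S = 0.24.

0.24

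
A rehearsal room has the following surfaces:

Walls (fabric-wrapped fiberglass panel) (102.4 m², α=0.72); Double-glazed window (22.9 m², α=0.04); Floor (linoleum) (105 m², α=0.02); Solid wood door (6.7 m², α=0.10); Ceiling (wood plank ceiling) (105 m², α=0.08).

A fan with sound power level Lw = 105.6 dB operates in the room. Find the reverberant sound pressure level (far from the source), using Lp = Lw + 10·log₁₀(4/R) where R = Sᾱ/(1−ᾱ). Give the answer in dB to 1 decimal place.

91.0 dB

Σ(Sᵢαᵢ) = 102.4×0.72 + 22.9×0.04 + 105×0.02 + 6.7×0.10 + 105×0.08 = 85.814; total area S = 342.0 m².
ᾱ = 0.2509, so room constant R = A/(1−ᾱ) = 114.556 m².
Lp = 105.6 + 10·log₁₀(4/114.556) = 105.6 + (-14.57) = 91.0 dB.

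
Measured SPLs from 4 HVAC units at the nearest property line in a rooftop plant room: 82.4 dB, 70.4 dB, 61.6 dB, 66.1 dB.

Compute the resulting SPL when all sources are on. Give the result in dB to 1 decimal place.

Σ 10^(Lᵢ/10) = 1.903e+08.
Combined level = 10 log₁₀(1.903e+08) = 82.8 dB.

82.8 dB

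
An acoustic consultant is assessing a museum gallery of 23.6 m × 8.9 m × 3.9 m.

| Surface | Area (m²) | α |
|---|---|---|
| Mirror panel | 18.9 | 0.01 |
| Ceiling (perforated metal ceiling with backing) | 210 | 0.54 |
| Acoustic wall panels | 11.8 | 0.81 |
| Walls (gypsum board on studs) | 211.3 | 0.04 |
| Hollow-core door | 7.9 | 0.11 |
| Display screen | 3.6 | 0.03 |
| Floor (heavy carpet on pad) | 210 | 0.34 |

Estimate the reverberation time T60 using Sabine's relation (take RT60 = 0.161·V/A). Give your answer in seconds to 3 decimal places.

Total absorption A = 18.9*0.01 + 210*0.54 + 11.8*0.81 + 211.3*0.04 + 7.9*0.11 + 3.6*0.03 + 210*0.34
  = 0.189 + 113.400 + 9.558 + 8.452 + 0.869 + 0.108 + 71.400 = 203.976 m² sabins.
Volume V = 23.6 × 8.9 × 3.9 = 819.156 m³.
Sabine: RT60 = 0.161 × 819.156 / 203.976 = 0.647 s.

0.647 sec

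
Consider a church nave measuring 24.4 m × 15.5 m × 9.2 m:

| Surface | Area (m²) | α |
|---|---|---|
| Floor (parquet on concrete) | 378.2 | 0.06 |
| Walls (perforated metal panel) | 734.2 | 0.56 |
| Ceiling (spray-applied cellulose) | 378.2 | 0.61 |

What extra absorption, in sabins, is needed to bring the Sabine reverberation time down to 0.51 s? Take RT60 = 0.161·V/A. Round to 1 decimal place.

A₁ = Σ Sᵢαᵢ = 378.2·0.06 + 734.2·0.56 + 378.2·0.61 = 664.546 sabins.
V = 3479.44 m³. Required absorption A₂ = 0.161 × 3479.44 / 0.51 = 1098.411 sabins.
Shortfall: 1098.411 − 664.546 = 433.9 sabins.

433.9 sabins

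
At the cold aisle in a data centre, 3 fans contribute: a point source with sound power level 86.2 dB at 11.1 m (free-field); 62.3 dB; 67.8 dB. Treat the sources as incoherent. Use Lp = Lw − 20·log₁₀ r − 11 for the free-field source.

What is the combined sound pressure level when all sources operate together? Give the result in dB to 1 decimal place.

Source at 11.1 m: Lp = 86.2 − 20·log₁₀(11.1) − 11 = 54.3 dB.
Σ 10^(Lᵢ/10) = 7.993e+06.
L_total = 10·log₁₀(7.993e+06) = 69.0 dB.

69.0 dB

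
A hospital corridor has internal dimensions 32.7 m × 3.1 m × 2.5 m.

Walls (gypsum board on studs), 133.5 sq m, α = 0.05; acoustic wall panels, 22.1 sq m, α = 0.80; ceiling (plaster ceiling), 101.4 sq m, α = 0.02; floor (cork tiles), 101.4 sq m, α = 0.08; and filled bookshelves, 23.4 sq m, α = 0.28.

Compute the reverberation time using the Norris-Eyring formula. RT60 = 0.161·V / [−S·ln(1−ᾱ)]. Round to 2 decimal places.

0.94 s

S = Σ Sᵢ = 381.8 sq m.
Absorption A = 133.5·0.05 + 22.1·0.80 + 101.4·0.02 + 101.4·0.08 + 23.4·0.28 = 41.047 sabins.
ᾱ = 41.047 / 381.8 = 0.1075.
Eyring denominator: −S ln(1−ᾱ) = 43.422.
V = 32.7 × 3.1 × 2.5 = 253.425 m³.
T = 0.161·V/[−S·ln(1−ᾱ)] = 0.161·253.425/43.422 = 0.94 s.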